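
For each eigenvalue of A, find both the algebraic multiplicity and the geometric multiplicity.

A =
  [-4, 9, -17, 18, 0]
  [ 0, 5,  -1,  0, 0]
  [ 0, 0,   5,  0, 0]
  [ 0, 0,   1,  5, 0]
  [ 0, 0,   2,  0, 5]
λ = -4: alg = 1, geom = 1; λ = 5: alg = 4, geom = 3

Step 1 — factor the characteristic polynomial to read off the algebraic multiplicities:
  χ_A(x) = (x - 5)^4*(x + 4)

Step 2 — compute geometric multiplicities via the rank-nullity identity g(λ) = n − rank(A − λI):
  rank(A − (-4)·I) = 4, so dim ker(A − (-4)·I) = n − 4 = 1
  rank(A − (5)·I) = 2, so dim ker(A − (5)·I) = n − 2 = 3

Summary:
  λ = -4: algebraic multiplicity = 1, geometric multiplicity = 1
  λ = 5: algebraic multiplicity = 4, geometric multiplicity = 3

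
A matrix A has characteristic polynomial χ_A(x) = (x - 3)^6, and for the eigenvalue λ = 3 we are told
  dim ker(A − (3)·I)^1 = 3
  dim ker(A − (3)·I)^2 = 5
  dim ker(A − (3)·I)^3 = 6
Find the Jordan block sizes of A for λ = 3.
Block sizes for λ = 3: [3, 2, 1]

From the dimensions of kernels of powers, the number of Jordan blocks of size at least j is d_j − d_{j−1} where d_j = dim ker(N^j) (with d_0 = 0). Computing the differences gives [3, 2, 1].
The number of blocks of size exactly k is (#blocks of size ≥ k) − (#blocks of size ≥ k + 1), so the partition is: 1 block(s) of size 1, 1 block(s) of size 2, 1 block(s) of size 3.
In nonincreasing order the block sizes are [3, 2, 1].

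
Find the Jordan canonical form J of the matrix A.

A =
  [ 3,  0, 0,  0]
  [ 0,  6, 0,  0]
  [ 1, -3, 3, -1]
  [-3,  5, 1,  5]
J_1(3) ⊕ J_2(4) ⊕ J_1(6)

The characteristic polynomial is
  det(x·I − A) = x^4 - 17*x^3 + 106*x^2 - 288*x + 288 = (x - 6)*(x - 4)^2*(x - 3)

Eigenvalues and multiplicities (the geometric multiplicity of λ is n − rank(A − λI), which equals the number of Jordan blocks for λ):
  λ = 3: algebraic multiplicity = 1, geometric multiplicity = 1
  λ = 4: algebraic multiplicity = 2, geometric multiplicity = 1
  λ = 6: algebraic multiplicity = 1, geometric multiplicity = 1

Determining the block sizes for each eigenvalue:
  λ = 3: one block (gm = 1), so the single block has size am = 1 → block sizes [1]
  λ = 4: one block (gm = 1), so the single block has size am = 2 → block sizes [2]
  λ = 6: one block (gm = 1), so the single block has size am = 1 → block sizes [1]

Assembling the blocks gives a Jordan form
J =
  [3, 0, 0, 0]
  [0, 4, 1, 0]
  [0, 0, 4, 0]
  [0, 0, 0, 6]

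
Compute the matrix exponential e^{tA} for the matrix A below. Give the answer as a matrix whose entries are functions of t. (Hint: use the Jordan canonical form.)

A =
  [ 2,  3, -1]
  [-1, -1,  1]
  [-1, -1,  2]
e^{tA} =
  [-t^2*exp(t)/2 + t*exp(t) + exp(t), -t^2*exp(t) + 3*t*exp(t), t^2*exp(t)/2 - t*exp(t)]
  [-t*exp(t), -2*t*exp(t) + exp(t), t*exp(t)]
  [-t^2*exp(t)/2 - t*exp(t), -t^2*exp(t) - t*exp(t), t^2*exp(t)/2 + t*exp(t) + exp(t)]

Strategy: write A = P · J · P⁻¹ where J is a Jordan canonical form, so e^{tA} = P · e^{tJ} · P⁻¹, and e^{tJ} can be computed block-by-block.

A has Jordan form
J =
  [1, 1, 0]
  [0, 1, 1]
  [0, 0, 1]
(up to reordering of blocks).

Per-block formulas:
  For a 3×3 Jordan block J_3(1): exp(t · J_3(1)) = e^(1t)·(I + t·N + (t^2/2)·N^2), where N is the 3×3 nilpotent shift.

After assembling e^{tJ} and conjugating by P, we get:

e^{tA} =
  [-t^2*exp(t)/2 + t*exp(t) + exp(t), -t^2*exp(t) + 3*t*exp(t), t^2*exp(t)/2 - t*exp(t)]
  [-t*exp(t), -2*t*exp(t) + exp(t), t*exp(t)]
  [-t^2*exp(t)/2 - t*exp(t), -t^2*exp(t) - t*exp(t), t^2*exp(t)/2 + t*exp(t) + exp(t)]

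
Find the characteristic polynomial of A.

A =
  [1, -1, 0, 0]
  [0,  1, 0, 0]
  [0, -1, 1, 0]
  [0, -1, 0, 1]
x^4 - 4*x^3 + 6*x^2 - 4*x + 1

Expanding det(x·I − A) (e.g. by cofactor expansion or by noting that A is similar to its Jordan form J, which has the same characteristic polynomial as A) gives
  χ_A(x) = x^4 - 4*x^3 + 6*x^2 - 4*x + 1
which factors as (x - 1)^4. The eigenvalues (with algebraic multiplicities) are λ = 1 with multiplicity 4.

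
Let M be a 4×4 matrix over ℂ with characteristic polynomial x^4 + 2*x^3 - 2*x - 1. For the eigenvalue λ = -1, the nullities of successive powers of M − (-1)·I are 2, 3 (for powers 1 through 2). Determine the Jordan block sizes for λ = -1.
Block sizes for λ = -1: [2, 1]

From the dimensions of kernels of powers, the number of Jordan blocks of size at least j is d_j − d_{j−1} where d_j = dim ker(N^j) (with d_0 = 0). Computing the differences gives [2, 1].
The number of blocks of size exactly k is (#blocks of size ≥ k) − (#blocks of size ≥ k + 1), so the partition is: 1 block(s) of size 1, 1 block(s) of size 2.
In nonincreasing order the block sizes are [2, 1].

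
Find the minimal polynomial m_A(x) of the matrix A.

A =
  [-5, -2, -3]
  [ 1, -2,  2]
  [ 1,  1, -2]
x^3 + 9*x^2 + 27*x + 27

The characteristic polynomial is χ_A(x) = (x + 3)^3, so the eigenvalues are known. The minimal polynomial is
  m_A(x) = Π_λ (x − λ)^{k_λ}
where k_λ is the size of the *largest* Jordan block for λ (equivalently, the smallest k with (A − λI)^k v = 0 for every generalised eigenvector v of λ).

  λ = -3: largest Jordan block has size 3, contributing (x + 3)^3

So m_A(x) = (x + 3)^3 = x^3 + 9*x^2 + 27*x + 27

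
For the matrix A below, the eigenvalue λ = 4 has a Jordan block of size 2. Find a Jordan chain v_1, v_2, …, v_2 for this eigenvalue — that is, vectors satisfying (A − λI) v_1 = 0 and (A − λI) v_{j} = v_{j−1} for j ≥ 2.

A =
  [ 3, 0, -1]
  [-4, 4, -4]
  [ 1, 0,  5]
A Jordan chain for λ = 4 of length 2:
v_1 = (-1, -4, 1)ᵀ
v_2 = (1, 0, 0)ᵀ

Let N = A − (4)·I. We want v_2 with N^2 v_2 = 0 but N^1 v_2 ≠ 0; then v_{j-1} := N · v_j for j = 2, …, 2.

Pick v_2 = (1, 0, 0)ᵀ.
Then v_1 = N · v_2 = (-1, -4, 1)ᵀ.

Sanity check: (A − (4)·I) v_1 = (0, 0, 0)ᵀ = 0. ✓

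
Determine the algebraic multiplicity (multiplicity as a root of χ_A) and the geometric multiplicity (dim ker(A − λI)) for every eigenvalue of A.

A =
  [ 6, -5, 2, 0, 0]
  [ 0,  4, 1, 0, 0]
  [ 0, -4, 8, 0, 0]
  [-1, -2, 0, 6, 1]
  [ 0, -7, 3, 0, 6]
λ = 6: alg = 5, geom = 2

Step 1 — factor the characteristic polynomial to read off the algebraic multiplicities:
  χ_A(x) = (x - 6)^5

Step 2 — compute geometric multiplicities via the rank-nullity identity g(λ) = n − rank(A − λI):
  rank(A − (6)·I) = 3, so dim ker(A − (6)·I) = n − 3 = 2

Summary:
  λ = 6: algebraic multiplicity = 5, geometric multiplicity = 2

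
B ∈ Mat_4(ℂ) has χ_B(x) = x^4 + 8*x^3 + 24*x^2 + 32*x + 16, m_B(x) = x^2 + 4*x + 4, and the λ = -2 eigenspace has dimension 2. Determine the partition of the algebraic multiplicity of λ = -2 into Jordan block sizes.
Block sizes for λ = -2: [2, 2]

Step 1 — from the characteristic polynomial, algebraic multiplicity of λ = -2 is 4. From dim ker(B − (-2)·I) = 2, there are exactly 2 Jordan blocks for λ = -2.
Step 2 — from the minimal polynomial, the factor (x + 2)^2 tells us the largest block for λ = -2 has size 2.
Step 3 — with total size 4, 2 blocks, and largest block 2, the block sizes (in nonincreasing order) are [2, 2].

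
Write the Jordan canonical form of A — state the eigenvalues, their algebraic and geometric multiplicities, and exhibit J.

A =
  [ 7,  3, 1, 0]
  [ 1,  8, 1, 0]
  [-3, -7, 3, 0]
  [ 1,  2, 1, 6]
J_3(6) ⊕ J_1(6)

The characteristic polynomial is
  det(x·I − A) = x^4 - 24*x^3 + 216*x^2 - 864*x + 1296 = (x - 6)^4

Eigenvalues and multiplicities (the geometric multiplicity of λ is n − rank(A − λI), which equals the number of Jordan blocks for λ):
  λ = 6: algebraic multiplicity = 4, geometric multiplicity = 2

Determining the block sizes for each eigenvalue:
  λ = 6: with am = 4 and gm = 2, the partition is not yet determined (e.g. several partitions of 4 into 2 parts exist). Let N = A − (6)·I. Computing rank(N^1) = 2, rank(N^2) = 1, rank(N^3) = 0; the number of blocks of size ≥ j is rank(N^{j−1}) − rank(N^j), giving [2, 1, 1]. So we have 1 block(s) of size 3, 1 block(s) of size 1 → block sizes [3, 1]

Assembling the blocks gives a Jordan form
J =
  [6, 1, 0, 0]
  [0, 6, 1, 0]
  [0, 0, 6, 0]
  [0, 0, 0, 6]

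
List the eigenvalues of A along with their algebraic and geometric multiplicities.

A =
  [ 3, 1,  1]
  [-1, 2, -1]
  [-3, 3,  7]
λ = 4: alg = 3, geom = 1

Step 1 — factor the characteristic polynomial to read off the algebraic multiplicities:
  χ_A(x) = (x - 4)^3

Step 2 — compute geometric multiplicities via the rank-nullity identity g(λ) = n − rank(A − λI):
  rank(A − (4)·I) = 2, so dim ker(A − (4)·I) = n − 2 = 1

Summary:
  λ = 4: algebraic multiplicity = 3, geometric multiplicity = 1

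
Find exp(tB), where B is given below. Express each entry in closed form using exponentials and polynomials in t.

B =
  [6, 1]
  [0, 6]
e^{tB} =
  [exp(6*t), t*exp(6*t)]
  [0, exp(6*t)]

Strategy: write B = P · J · P⁻¹ where J is a Jordan canonical form, so e^{tB} = P · e^{tJ} · P⁻¹, and e^{tJ} can be computed block-by-block.

B has Jordan form
J =
  [6, 1]
  [0, 6]
(up to reordering of blocks).

Per-block formulas:
  For a 2×2 Jordan block J_2(6): exp(t · J_2(6)) = e^(6t)·(I + t·N), where N is the 2×2 nilpotent shift.

After assembling e^{tJ} and conjugating by P, we get:

e^{tB} =
  [exp(6*t), t*exp(6*t)]
  [0, exp(6*t)]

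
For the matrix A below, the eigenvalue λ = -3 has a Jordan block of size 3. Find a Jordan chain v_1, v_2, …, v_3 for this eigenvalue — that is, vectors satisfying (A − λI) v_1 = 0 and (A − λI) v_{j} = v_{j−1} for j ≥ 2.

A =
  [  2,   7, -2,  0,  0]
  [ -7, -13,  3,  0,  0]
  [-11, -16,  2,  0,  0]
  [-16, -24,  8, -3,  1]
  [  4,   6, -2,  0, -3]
A Jordan chain for λ = -3 of length 3:
v_1 = (-2, 2, 2, 4, 0)ᵀ
v_2 = (5, -7, -11, -16, 4)ᵀ
v_3 = (1, 0, 0, 0, 0)ᵀ

Let N = A − (-3)·I. We want v_3 with N^3 v_3 = 0 but N^2 v_3 ≠ 0; then v_{j-1} := N · v_j for j = 3, …, 2.

Pick v_3 = (1, 0, 0, 0, 0)ᵀ.
Then v_2 = N · v_3 = (5, -7, -11, -16, 4)ᵀ.
Then v_1 = N · v_2 = (-2, 2, 2, 4, 0)ᵀ.

Sanity check: (A − (-3)·I) v_1 = (0, 0, 0, 0, 0)ᵀ = 0. ✓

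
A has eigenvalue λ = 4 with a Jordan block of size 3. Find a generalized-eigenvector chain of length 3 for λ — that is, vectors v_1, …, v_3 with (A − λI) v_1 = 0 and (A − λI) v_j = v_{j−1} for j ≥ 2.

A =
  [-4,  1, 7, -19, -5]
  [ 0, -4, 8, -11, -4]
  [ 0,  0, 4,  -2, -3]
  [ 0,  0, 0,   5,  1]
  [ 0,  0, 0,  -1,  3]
A Jordan chain for λ = 4 of length 3:
v_1 = (-1, -1, -1, 0, 0)ᵀ
v_2 = (4, 3, 2, -1, 1)ᵀ
v_3 = (2, 1, 0, -1, 0)ᵀ

Let N = A − (4)·I. We want v_3 with N^3 v_3 = 0 but N^2 v_3 ≠ 0; then v_{j-1} := N · v_j for j = 3, …, 2.

Pick v_3 = (2, 1, 0, -1, 0)ᵀ.
Then v_2 = N · v_3 = (4, 3, 2, -1, 1)ᵀ.
Then v_1 = N · v_2 = (-1, -1, -1, 0, 0)ᵀ.

Sanity check: (A − (4)·I) v_1 = (0, 0, 0, 0, 0)ᵀ = 0. ✓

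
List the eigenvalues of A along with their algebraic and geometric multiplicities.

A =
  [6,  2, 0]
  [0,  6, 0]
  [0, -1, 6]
λ = 6: alg = 3, geom = 2

Step 1 — factor the characteristic polynomial to read off the algebraic multiplicities:
  χ_A(x) = (x - 6)^3

Step 2 — compute geometric multiplicities via the rank-nullity identity g(λ) = n − rank(A − λI):
  rank(A − (6)·I) = 1, so dim ker(A − (6)·I) = n − 1 = 2

Summary:
  λ = 6: algebraic multiplicity = 3, geometric multiplicity = 2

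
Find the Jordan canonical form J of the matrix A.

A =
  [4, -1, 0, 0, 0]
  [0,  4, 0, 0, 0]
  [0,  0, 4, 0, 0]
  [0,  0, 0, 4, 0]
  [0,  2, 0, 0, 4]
J_2(4) ⊕ J_1(4) ⊕ J_1(4) ⊕ J_1(4)

The characteristic polynomial is
  det(x·I − A) = x^5 - 20*x^4 + 160*x^3 - 640*x^2 + 1280*x - 1024 = (x - 4)^5

Eigenvalues and multiplicities (the geometric multiplicity of λ is n − rank(A − λI), which equals the number of Jordan blocks for λ):
  λ = 4: algebraic multiplicity = 5, geometric multiplicity = 4

Determining the block sizes for each eigenvalue:
  λ = 4: 4 blocks summing to 5 forces exactly one block of size 2 and the rest size 1 → block sizes [2, 1, 1, 1]

Assembling the blocks gives a Jordan form
J =
  [4, 1, 0, 0, 0]
  [0, 4, 0, 0, 0]
  [0, 0, 4, 0, 0]
  [0, 0, 0, 4, 0]
  [0, 0, 0, 0, 4]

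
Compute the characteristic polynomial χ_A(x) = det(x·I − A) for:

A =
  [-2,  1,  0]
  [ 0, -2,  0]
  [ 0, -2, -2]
x^3 + 6*x^2 + 12*x + 8

Expanding det(x·I − A) (e.g. by cofactor expansion or by noting that A is similar to its Jordan form J, which has the same characteristic polynomial as A) gives
  χ_A(x) = x^3 + 6*x^2 + 12*x + 8
which factors as (x + 2)^3. The eigenvalues (with algebraic multiplicities) are λ = -2 with multiplicity 3.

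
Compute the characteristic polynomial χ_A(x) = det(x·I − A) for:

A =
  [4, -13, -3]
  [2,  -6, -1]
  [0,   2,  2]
x^3

Expanding det(x·I − A) (e.g. by cofactor expansion or by noting that A is similar to its Jordan form J, which has the same characteristic polynomial as A) gives
  χ_A(x) = x^3
which factors as x^3. The eigenvalues (with algebraic multiplicities) are λ = 0 with multiplicity 3.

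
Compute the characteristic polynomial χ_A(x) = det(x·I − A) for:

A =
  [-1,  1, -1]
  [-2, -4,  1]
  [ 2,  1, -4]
x^3 + 9*x^2 + 27*x + 27

Expanding det(x·I − A) (e.g. by cofactor expansion or by noting that A is similar to its Jordan form J, which has the same characteristic polynomial as A) gives
  χ_A(x) = x^3 + 9*x^2 + 27*x + 27
which factors as (x + 3)^3. The eigenvalues (with algebraic multiplicities) are λ = -3 with multiplicity 3.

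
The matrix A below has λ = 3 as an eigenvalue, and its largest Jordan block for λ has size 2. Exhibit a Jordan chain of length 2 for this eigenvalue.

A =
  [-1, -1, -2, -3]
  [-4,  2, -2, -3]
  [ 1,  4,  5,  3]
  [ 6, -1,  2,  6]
A Jordan chain for λ = 3 of length 2:
v_1 = (-4, -4, 1, 6)ᵀ
v_2 = (1, 0, 0, 0)ᵀ

Let N = A − (3)·I. We want v_2 with N^2 v_2 = 0 but N^1 v_2 ≠ 0; then v_{j-1} := N · v_j for j = 2, …, 2.

Pick v_2 = (1, 0, 0, 0)ᵀ.
Then v_1 = N · v_2 = (-4, -4, 1, 6)ᵀ.

Sanity check: (A − (3)·I) v_1 = (0, 0, 0, 0)ᵀ = 0. ✓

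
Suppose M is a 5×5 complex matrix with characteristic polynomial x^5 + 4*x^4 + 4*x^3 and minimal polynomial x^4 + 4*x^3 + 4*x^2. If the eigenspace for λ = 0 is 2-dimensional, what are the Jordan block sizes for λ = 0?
Block sizes for λ = 0: [2, 1]

Step 1 — from the characteristic polynomial, algebraic multiplicity of λ = 0 is 3. From dim ker(M − (0)·I) = 2, there are exactly 2 Jordan blocks for λ = 0.
Step 2 — from the minimal polynomial, the factor (x − 0)^2 tells us the largest block for λ = 0 has size 2.
Step 3 — with total size 3, 2 blocks, and largest block 2, the block sizes (in nonincreasing order) are [2, 1].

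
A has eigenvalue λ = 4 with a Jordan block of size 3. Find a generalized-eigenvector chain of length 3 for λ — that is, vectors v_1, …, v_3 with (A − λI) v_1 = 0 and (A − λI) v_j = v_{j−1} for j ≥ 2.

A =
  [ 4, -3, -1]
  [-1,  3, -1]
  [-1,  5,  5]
A Jordan chain for λ = 4 of length 3:
v_1 = (4, 2, -6)ᵀ
v_2 = (0, -1, -1)ᵀ
v_3 = (1, 0, 0)ᵀ

Let N = A − (4)·I. We want v_3 with N^3 v_3 = 0 but N^2 v_3 ≠ 0; then v_{j-1} := N · v_j for j = 3, …, 2.

Pick v_3 = (1, 0, 0)ᵀ.
Then v_2 = N · v_3 = (0, -1, -1)ᵀ.
Then v_1 = N · v_2 = (4, 2, -6)ᵀ.

Sanity check: (A − (4)·I) v_1 = (0, 0, 0)ᵀ = 0. ✓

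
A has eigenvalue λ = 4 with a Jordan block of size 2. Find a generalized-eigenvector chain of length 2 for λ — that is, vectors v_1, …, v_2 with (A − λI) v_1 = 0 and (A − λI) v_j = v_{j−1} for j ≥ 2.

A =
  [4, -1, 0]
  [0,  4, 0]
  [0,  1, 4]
A Jordan chain for λ = 4 of length 2:
v_1 = (-1, 0, 1)ᵀ
v_2 = (0, 1, 0)ᵀ

Let N = A − (4)·I. We want v_2 with N^2 v_2 = 0 but N^1 v_2 ≠ 0; then v_{j-1} := N · v_j for j = 2, …, 2.

Pick v_2 = (0, 1, 0)ᵀ.
Then v_1 = N · v_2 = (-1, 0, 1)ᵀ.

Sanity check: (A − (4)·I) v_1 = (0, 0, 0)ᵀ = 0. ✓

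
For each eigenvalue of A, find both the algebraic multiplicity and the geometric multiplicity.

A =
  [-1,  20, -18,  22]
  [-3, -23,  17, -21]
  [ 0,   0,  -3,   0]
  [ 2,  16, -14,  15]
λ = -5: alg = 2, geom = 1; λ = -3: alg = 1, geom = 1; λ = 1: alg = 1, geom = 1

Step 1 — factor the characteristic polynomial to read off the algebraic multiplicities:
  χ_A(x) = (x - 1)*(x + 3)*(x + 5)^2

Step 2 — compute geometric multiplicities via the rank-nullity identity g(λ) = n − rank(A − λI):
  rank(A − (-5)·I) = 3, so dim ker(A − (-5)·I) = n − 3 = 1
  rank(A − (-3)·I) = 3, so dim ker(A − (-3)·I) = n − 3 = 1
  rank(A − (1)·I) = 3, so dim ker(A − (1)·I) = n − 3 = 1

Summary:
  λ = -5: algebraic multiplicity = 2, geometric multiplicity = 1
  λ = -3: algebraic multiplicity = 1, geometric multiplicity = 1
  λ = 1: algebraic multiplicity = 1, geometric multiplicity = 1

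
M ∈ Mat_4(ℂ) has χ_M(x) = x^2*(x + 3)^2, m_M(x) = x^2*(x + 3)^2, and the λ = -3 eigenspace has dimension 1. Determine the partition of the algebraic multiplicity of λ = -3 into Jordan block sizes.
Block sizes for λ = -3: [2]

Step 1 — from the characteristic polynomial, algebraic multiplicity of λ = -3 is 2. From dim ker(M − (-3)·I) = 1, there are exactly 1 Jordan blocks for λ = -3.
Step 2 — from the minimal polynomial, the factor (x + 3)^2 tells us the largest block for λ = -3 has size 2.
Step 3 — with total size 2, 1 blocks, and largest block 2, the block sizes (in nonincreasing order) are [2].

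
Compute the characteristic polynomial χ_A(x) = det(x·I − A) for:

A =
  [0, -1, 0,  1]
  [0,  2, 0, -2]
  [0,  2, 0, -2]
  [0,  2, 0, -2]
x^4

Expanding det(x·I − A) (e.g. by cofactor expansion or by noting that A is similar to its Jordan form J, which has the same characteristic polynomial as A) gives
  χ_A(x) = x^4
which factors as x^4. The eigenvalues (with algebraic multiplicities) are λ = 0 with multiplicity 4.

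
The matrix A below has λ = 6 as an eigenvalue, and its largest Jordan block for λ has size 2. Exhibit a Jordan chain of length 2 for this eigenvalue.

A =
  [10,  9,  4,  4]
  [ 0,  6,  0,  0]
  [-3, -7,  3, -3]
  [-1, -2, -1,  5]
A Jordan chain for λ = 6 of length 2:
v_1 = (4, 0, -3, -1)ᵀ
v_2 = (1, 0, 0, 0)ᵀ

Let N = A − (6)·I. We want v_2 with N^2 v_2 = 0 but N^1 v_2 ≠ 0; then v_{j-1} := N · v_j for j = 2, …, 2.

Pick v_2 = (1, 0, 0, 0)ᵀ.
Then v_1 = N · v_2 = (4, 0, -3, -1)ᵀ.

Sanity check: (A − (6)·I) v_1 = (0, 0, 0, 0)ᵀ = 0. ✓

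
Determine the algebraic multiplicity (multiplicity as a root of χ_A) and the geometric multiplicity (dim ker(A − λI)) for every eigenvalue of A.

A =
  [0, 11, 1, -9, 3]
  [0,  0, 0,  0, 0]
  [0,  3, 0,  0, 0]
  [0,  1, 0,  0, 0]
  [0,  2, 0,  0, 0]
λ = 0: alg = 5, geom = 3

Step 1 — factor the characteristic polynomial to read off the algebraic multiplicities:
  χ_A(x) = x^5

Step 2 — compute geometric multiplicities via the rank-nullity identity g(λ) = n − rank(A − λI):
  rank(A − (0)·I) = 2, so dim ker(A − (0)·I) = n − 2 = 3

Summary:
  λ = 0: algebraic multiplicity = 5, geometric multiplicity = 3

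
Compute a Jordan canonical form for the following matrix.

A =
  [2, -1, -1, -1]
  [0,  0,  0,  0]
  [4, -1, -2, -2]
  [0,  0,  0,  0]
J_3(0) ⊕ J_1(0)

The characteristic polynomial is
  det(x·I − A) = x^4

Eigenvalues and multiplicities (the geometric multiplicity of λ is n − rank(A − λI), which equals the number of Jordan blocks for λ):
  λ = 0: algebraic multiplicity = 4, geometric multiplicity = 2

Determining the block sizes for each eigenvalue:
  λ = 0: with am = 4 and gm = 2, the partition is not yet determined (e.g. several partitions of 4 into 2 parts exist). Let N = A − (0)·I. Computing rank(N^1) = 2, rank(N^2) = 1, rank(N^3) = 0; the number of blocks of size ≥ j is rank(N^{j−1}) − rank(N^j), giving [2, 1, 1]. So we have 1 block(s) of size 3, 1 block(s) of size 1 → block sizes [3, 1]

Assembling the blocks gives a Jordan form
J =
  [0, 1, 0, 0]
  [0, 0, 1, 0]
  [0, 0, 0, 0]
  [0, 0, 0, 0]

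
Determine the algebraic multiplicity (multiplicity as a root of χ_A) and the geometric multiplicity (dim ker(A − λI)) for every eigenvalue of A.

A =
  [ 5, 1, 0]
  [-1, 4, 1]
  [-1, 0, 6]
λ = 5: alg = 3, geom = 1

Step 1 — factor the characteristic polynomial to read off the algebraic multiplicities:
  χ_A(x) = (x - 5)^3

Step 2 — compute geometric multiplicities via the rank-nullity identity g(λ) = n − rank(A − λI):
  rank(A − (5)·I) = 2, so dim ker(A − (5)·I) = n − 2 = 1

Summary:
  λ = 5: algebraic multiplicity = 3, geometric multiplicity = 1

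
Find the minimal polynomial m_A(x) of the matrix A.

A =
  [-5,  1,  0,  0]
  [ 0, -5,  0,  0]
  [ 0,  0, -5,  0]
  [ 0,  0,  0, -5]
x^2 + 10*x + 25

The characteristic polynomial is χ_A(x) = (x + 5)^4, so the eigenvalues are known. The minimal polynomial is
  m_A(x) = Π_λ (x − λ)^{k_λ}
where k_λ is the size of the *largest* Jordan block for λ (equivalently, the smallest k with (A − λI)^k v = 0 for every generalised eigenvector v of λ).

  λ = -5: largest Jordan block has size 2, contributing (x + 5)^2

So m_A(x) = (x + 5)^2 = x^2 + 10*x + 25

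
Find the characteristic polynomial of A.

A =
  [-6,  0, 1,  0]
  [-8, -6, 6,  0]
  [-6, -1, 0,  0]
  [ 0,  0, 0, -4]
x^4 + 16*x^3 + 96*x^2 + 256*x + 256

Expanding det(x·I − A) (e.g. by cofactor expansion or by noting that A is similar to its Jordan form J, which has the same characteristic polynomial as A) gives
  χ_A(x) = x^4 + 16*x^3 + 96*x^2 + 256*x + 256
which factors as (x + 4)^4. The eigenvalues (with algebraic multiplicities) are λ = -4 with multiplicity 4.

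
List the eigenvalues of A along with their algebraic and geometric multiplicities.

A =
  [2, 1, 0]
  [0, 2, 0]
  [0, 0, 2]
λ = 2: alg = 3, geom = 2

Step 1 — factor the characteristic polynomial to read off the algebraic multiplicities:
  χ_A(x) = (x - 2)^3

Step 2 — compute geometric multiplicities via the rank-nullity identity g(λ) = n − rank(A − λI):
  rank(A − (2)·I) = 1, so dim ker(A − (2)·I) = n − 1 = 2

Summary:
  λ = 2: algebraic multiplicity = 3, geometric multiplicity = 2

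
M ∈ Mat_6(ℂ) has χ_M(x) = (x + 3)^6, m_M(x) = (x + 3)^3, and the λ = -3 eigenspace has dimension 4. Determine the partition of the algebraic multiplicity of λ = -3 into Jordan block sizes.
Block sizes for λ = -3: [3, 1, 1, 1]

Step 1 — from the characteristic polynomial, algebraic multiplicity of λ = -3 is 6. From dim ker(M − (-3)·I) = 4, there are exactly 4 Jordan blocks for λ = -3.
Step 2 — from the minimal polynomial, the factor (x + 3)^3 tells us the largest block for λ = -3 has size 3.
Step 3 — with total size 6, 4 blocks, and largest block 3, the block sizes (in nonincreasing order) are [3, 1, 1, 1].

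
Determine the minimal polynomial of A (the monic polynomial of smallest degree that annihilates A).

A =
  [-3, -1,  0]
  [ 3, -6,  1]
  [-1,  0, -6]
x^3 + 15*x^2 + 75*x + 125

The characteristic polynomial is χ_A(x) = (x + 5)^3, so the eigenvalues are known. The minimal polynomial is
  m_A(x) = Π_λ (x − λ)^{k_λ}
where k_λ is the size of the *largest* Jordan block for λ (equivalently, the smallest k with (A − λI)^k v = 0 for every generalised eigenvector v of λ).

  λ = -5: largest Jordan block has size 3, contributing (x + 5)^3

So m_A(x) = (x + 5)^3 = x^3 + 15*x^2 + 75*x + 125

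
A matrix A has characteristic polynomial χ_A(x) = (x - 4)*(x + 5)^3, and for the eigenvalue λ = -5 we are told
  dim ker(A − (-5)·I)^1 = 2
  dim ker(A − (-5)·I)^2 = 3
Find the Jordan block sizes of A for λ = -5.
Block sizes for λ = -5: [2, 1]

From the dimensions of kernels of powers, the number of Jordan blocks of size at least j is d_j − d_{j−1} where d_j = dim ker(N^j) (with d_0 = 0). Computing the differences gives [2, 1].
The number of blocks of size exactly k is (#blocks of size ≥ k) − (#blocks of size ≥ k + 1), so the partition is: 1 block(s) of size 1, 1 block(s) of size 2.
In nonincreasing order the block sizes are [2, 1].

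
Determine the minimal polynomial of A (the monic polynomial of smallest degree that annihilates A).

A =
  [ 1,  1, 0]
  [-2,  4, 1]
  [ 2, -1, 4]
x^3 - 9*x^2 + 27*x - 27

The characteristic polynomial is χ_A(x) = (x - 3)^3, so the eigenvalues are known. The minimal polynomial is
  m_A(x) = Π_λ (x − λ)^{k_λ}
where k_λ is the size of the *largest* Jordan block for λ (equivalently, the smallest k with (A − λI)^k v = 0 for every generalised eigenvector v of λ).

  λ = 3: largest Jordan block has size 3, contributing (x − 3)^3

So m_A(x) = (x - 3)^3 = x^3 - 9*x^2 + 27*x - 27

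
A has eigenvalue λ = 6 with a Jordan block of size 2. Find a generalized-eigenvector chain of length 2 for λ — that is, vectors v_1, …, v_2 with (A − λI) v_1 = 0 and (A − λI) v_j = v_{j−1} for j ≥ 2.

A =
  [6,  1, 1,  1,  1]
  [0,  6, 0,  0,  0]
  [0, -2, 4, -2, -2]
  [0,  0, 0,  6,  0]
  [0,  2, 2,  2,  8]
A Jordan chain for λ = 6 of length 2:
v_1 = (1, 0, -2, 0, 2)ᵀ
v_2 = (0, 1, 0, 0, 0)ᵀ

Let N = A − (6)·I. We want v_2 with N^2 v_2 = 0 but N^1 v_2 ≠ 0; then v_{j-1} := N · v_j for j = 2, …, 2.

Pick v_2 = (0, 1, 0, 0, 0)ᵀ.
Then v_1 = N · v_2 = (1, 0, -2, 0, 2)ᵀ.

Sanity check: (A − (6)·I) v_1 = (0, 0, 0, 0, 0)ᵀ = 0. ✓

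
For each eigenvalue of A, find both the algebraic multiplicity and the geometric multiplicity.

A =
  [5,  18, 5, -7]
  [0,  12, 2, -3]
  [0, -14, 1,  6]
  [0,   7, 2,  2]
λ = 5: alg = 4, geom = 2

Step 1 — factor the characteristic polynomial to read off the algebraic multiplicities:
  χ_A(x) = (x - 5)^4

Step 2 — compute geometric multiplicities via the rank-nullity identity g(λ) = n − rank(A − λI):
  rank(A − (5)·I) = 2, so dim ker(A − (5)·I) = n − 2 = 2

Summary:
  λ = 5: algebraic multiplicity = 4, geometric multiplicity = 2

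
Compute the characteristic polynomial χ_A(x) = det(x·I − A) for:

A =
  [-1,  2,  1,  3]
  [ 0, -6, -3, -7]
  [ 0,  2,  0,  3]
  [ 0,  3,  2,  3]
x^4 + 4*x^3 + 6*x^2 + 4*x + 1

Expanding det(x·I − A) (e.g. by cofactor expansion or by noting that A is similar to its Jordan form J, which has the same characteristic polynomial as A) gives
  χ_A(x) = x^4 + 4*x^3 + 6*x^2 + 4*x + 1
which factors as (x + 1)^4. The eigenvalues (with algebraic multiplicities) are λ = -1 with multiplicity 4.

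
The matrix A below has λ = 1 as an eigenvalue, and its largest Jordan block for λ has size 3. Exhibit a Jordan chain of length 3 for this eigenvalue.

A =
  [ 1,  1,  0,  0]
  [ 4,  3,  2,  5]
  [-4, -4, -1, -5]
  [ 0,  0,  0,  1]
A Jordan chain for λ = 1 of length 3:
v_1 = (4, 0, -8, 0)ᵀ
v_2 = (0, 4, -4, 0)ᵀ
v_3 = (1, 0, 0, 0)ᵀ

Let N = A − (1)·I. We want v_3 with N^3 v_3 = 0 but N^2 v_3 ≠ 0; then v_{j-1} := N · v_j for j = 3, …, 2.

Pick v_3 = (1, 0, 0, 0)ᵀ.
Then v_2 = N · v_3 = (0, 4, -4, 0)ᵀ.
Then v_1 = N · v_2 = (4, 0, -8, 0)ᵀ.

Sanity check: (A − (1)·I) v_1 = (0, 0, 0, 0)ᵀ = 0. ✓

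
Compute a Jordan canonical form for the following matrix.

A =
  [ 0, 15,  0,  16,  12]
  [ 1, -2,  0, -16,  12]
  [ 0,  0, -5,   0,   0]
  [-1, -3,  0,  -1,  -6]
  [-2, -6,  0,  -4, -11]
J_2(-5) ⊕ J_1(-5) ⊕ J_1(-5) ⊕ J_1(1)

The characteristic polynomial is
  det(x·I − A) = x^5 + 19*x^4 + 130*x^3 + 350*x^2 + 125*x - 625 = (x - 1)*(x + 5)^4

Eigenvalues and multiplicities (the geometric multiplicity of λ is n − rank(A − λI), which equals the number of Jordan blocks for λ):
  λ = -5: algebraic multiplicity = 4, geometric multiplicity = 3
  λ = 1: algebraic multiplicity = 1, geometric multiplicity = 1

Determining the block sizes for each eigenvalue:
  λ = -5: 3 blocks summing to 4 forces exactly one block of size 2 and the rest size 1 → block sizes [2, 1, 1]
  λ = 1: one block (gm = 1), so the single block has size am = 1 → block sizes [1]

Assembling the blocks gives a Jordan form
J =
  [-5,  1,  0,  0, 0]
  [ 0, -5,  0,  0, 0]
  [ 0,  0, -5,  0, 0]
  [ 0,  0,  0, -5, 0]
  [ 0,  0,  0,  0, 1]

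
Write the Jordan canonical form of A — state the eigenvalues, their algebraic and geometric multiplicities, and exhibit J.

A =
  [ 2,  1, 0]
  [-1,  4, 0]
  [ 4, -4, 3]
J_2(3) ⊕ J_1(3)

The characteristic polynomial is
  det(x·I − A) = x^3 - 9*x^2 + 27*x - 27 = (x - 3)^3

Eigenvalues and multiplicities (the geometric multiplicity of λ is n − rank(A − λI), which equals the number of Jordan blocks for λ):
  λ = 3: algebraic multiplicity = 3, geometric multiplicity = 2

Determining the block sizes for each eigenvalue:
  λ = 3: 2 blocks summing to 3 forces exactly one block of size 2 and the rest size 1 → block sizes [2, 1]

Assembling the blocks gives a Jordan form
J =
  [3, 1, 0]
  [0, 3, 0]
  [0, 0, 3]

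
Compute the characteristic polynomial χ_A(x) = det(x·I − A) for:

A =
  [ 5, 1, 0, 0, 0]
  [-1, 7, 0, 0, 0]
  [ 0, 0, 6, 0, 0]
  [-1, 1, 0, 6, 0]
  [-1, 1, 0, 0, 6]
x^5 - 30*x^4 + 360*x^3 - 2160*x^2 + 6480*x - 7776

Expanding det(x·I − A) (e.g. by cofactor expansion or by noting that A is similar to its Jordan form J, which has the same characteristic polynomial as A) gives
  χ_A(x) = x^5 - 30*x^4 + 360*x^3 - 2160*x^2 + 6480*x - 7776
which factors as (x - 6)^5. The eigenvalues (with algebraic multiplicities) are λ = 6 with multiplicity 5.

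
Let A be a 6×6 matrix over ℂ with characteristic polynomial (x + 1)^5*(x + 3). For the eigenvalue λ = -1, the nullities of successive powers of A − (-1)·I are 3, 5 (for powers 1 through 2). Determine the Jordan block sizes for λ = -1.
Block sizes for λ = -1: [2, 2, 1]

From the dimensions of kernels of powers, the number of Jordan blocks of size at least j is d_j − d_{j−1} where d_j = dim ker(N^j) (with d_0 = 0). Computing the differences gives [3, 2].
The number of blocks of size exactly k is (#blocks of size ≥ k) − (#blocks of size ≥ k + 1), so the partition is: 1 block(s) of size 1, 2 block(s) of size 2.
In nonincreasing order the block sizes are [2, 2, 1].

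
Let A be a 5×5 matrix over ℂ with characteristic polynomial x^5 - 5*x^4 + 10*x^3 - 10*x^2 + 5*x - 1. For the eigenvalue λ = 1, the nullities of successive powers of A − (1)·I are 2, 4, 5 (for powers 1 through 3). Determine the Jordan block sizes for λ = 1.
Block sizes for λ = 1: [3, 2]

From the dimensions of kernels of powers, the number of Jordan blocks of size at least j is d_j − d_{j−1} where d_j = dim ker(N^j) (with d_0 = 0). Computing the differences gives [2, 2, 1].
The number of blocks of size exactly k is (#blocks of size ≥ k) − (#blocks of size ≥ k + 1), so the partition is: 1 block(s) of size 2, 1 block(s) of size 3.
In nonincreasing order the block sizes are [3, 2].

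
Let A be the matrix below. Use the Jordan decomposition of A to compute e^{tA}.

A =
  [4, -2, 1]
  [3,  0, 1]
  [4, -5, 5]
e^{tA} =
  [-t^2*exp(3*t)/2 + t*exp(3*t) + exp(3*t), -t^2*exp(3*t)/2 - 2*t*exp(3*t), t^2*exp(3*t)/2 + t*exp(3*t)]
  [-t^2*exp(3*t) + 3*t*exp(3*t), -t^2*exp(3*t) - 3*t*exp(3*t) + exp(3*t), t^2*exp(3*t) + t*exp(3*t)]
  [-3*t^2*exp(3*t)/2 + 4*t*exp(3*t), -3*t^2*exp(3*t)/2 - 5*t*exp(3*t), 3*t^2*exp(3*t)/2 + 2*t*exp(3*t) + exp(3*t)]

Strategy: write A = P · J · P⁻¹ where J is a Jordan canonical form, so e^{tA} = P · e^{tJ} · P⁻¹, and e^{tJ} can be computed block-by-block.

A has Jordan form
J =
  [3, 1, 0]
  [0, 3, 1]
  [0, 0, 3]
(up to reordering of blocks).

Per-block formulas:
  For a 3×3 Jordan block J_3(3): exp(t · J_3(3)) = e^(3t)·(I + t·N + (t^2/2)·N^2), where N is the 3×3 nilpotent shift.

After assembling e^{tJ} and conjugating by P, we get:

e^{tA} =
  [-t^2*exp(3*t)/2 + t*exp(3*t) + exp(3*t), -t^2*exp(3*t)/2 - 2*t*exp(3*t), t^2*exp(3*t)/2 + t*exp(3*t)]
  [-t^2*exp(3*t) + 3*t*exp(3*t), -t^2*exp(3*t) - 3*t*exp(3*t) + exp(3*t), t^2*exp(3*t) + t*exp(3*t)]
  [-3*t^2*exp(3*t)/2 + 4*t*exp(3*t), -3*t^2*exp(3*t)/2 - 5*t*exp(3*t), 3*t^2*exp(3*t)/2 + 2*t*exp(3*t) + exp(3*t)]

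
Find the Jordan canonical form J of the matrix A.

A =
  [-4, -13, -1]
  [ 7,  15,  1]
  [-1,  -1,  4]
J_3(5)

The characteristic polynomial is
  det(x·I − A) = x^3 - 15*x^2 + 75*x - 125 = (x - 5)^3

Eigenvalues and multiplicities (the geometric multiplicity of λ is n − rank(A − λI), which equals the number of Jordan blocks for λ):
  λ = 5: algebraic multiplicity = 3, geometric multiplicity = 1

Determining the block sizes for each eigenvalue:
  λ = 5: one block (gm = 1), so the single block has size am = 3 → block sizes [3]

Assembling the blocks gives a Jordan form
J =
  [5, 1, 0]
  [0, 5, 1]
  [0, 0, 5]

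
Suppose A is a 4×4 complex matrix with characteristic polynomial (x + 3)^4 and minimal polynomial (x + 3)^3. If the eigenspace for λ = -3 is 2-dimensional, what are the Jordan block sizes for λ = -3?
Block sizes for λ = -3: [3, 1]

Step 1 — from the characteristic polynomial, algebraic multiplicity of λ = -3 is 4. From dim ker(A − (-3)·I) = 2, there are exactly 2 Jordan blocks for λ = -3.
Step 2 — from the minimal polynomial, the factor (x + 3)^3 tells us the largest block for λ = -3 has size 3.
Step 3 — with total size 4, 2 blocks, and largest block 3, the block sizes (in nonincreasing order) are [3, 1].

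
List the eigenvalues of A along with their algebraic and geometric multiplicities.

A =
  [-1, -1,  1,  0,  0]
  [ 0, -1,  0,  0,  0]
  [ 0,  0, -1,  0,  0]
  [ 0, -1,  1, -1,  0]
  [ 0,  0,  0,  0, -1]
λ = -1: alg = 5, geom = 4

Step 1 — factor the characteristic polynomial to read off the algebraic multiplicities:
  χ_A(x) = (x + 1)^5

Step 2 — compute geometric multiplicities via the rank-nullity identity g(λ) = n − rank(A − λI):
  rank(A − (-1)·I) = 1, so dim ker(A − (-1)·I) = n − 1 = 4

Summary:
  λ = -1: algebraic multiplicity = 5, geometric multiplicity = 4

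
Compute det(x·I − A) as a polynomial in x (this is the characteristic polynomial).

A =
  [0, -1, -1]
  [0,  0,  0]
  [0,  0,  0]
x^3

Expanding det(x·I − A) (e.g. by cofactor expansion or by noting that A is similar to its Jordan form J, which has the same characteristic polynomial as A) gives
  χ_A(x) = x^3
which factors as x^3. The eigenvalues (with algebraic multiplicities) are λ = 0 with multiplicity 3.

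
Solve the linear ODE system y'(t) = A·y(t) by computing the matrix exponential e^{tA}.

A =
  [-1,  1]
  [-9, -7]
e^{tA} =
  [3*t*exp(-4*t) + exp(-4*t), t*exp(-4*t)]
  [-9*t*exp(-4*t), -3*t*exp(-4*t) + exp(-4*t)]

Strategy: write A = P · J · P⁻¹ where J is a Jordan canonical form, so e^{tA} = P · e^{tJ} · P⁻¹, and e^{tJ} can be computed block-by-block.

A has Jordan form
J =
  [-4,  1]
  [ 0, -4]
(up to reordering of blocks).

Per-block formulas:
  For a 2×2 Jordan block J_2(-4): exp(t · J_2(-4)) = e^(-4t)·(I + t·N), where N is the 2×2 nilpotent shift.

After assembling e^{tJ} and conjugating by P, we get:

e^{tA} =
  [3*t*exp(-4*t) + exp(-4*t), t*exp(-4*t)]
  [-9*t*exp(-4*t), -3*t*exp(-4*t) + exp(-4*t)]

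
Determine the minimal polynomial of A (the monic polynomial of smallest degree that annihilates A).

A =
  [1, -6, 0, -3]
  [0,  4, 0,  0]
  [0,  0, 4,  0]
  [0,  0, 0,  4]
x^2 - 5*x + 4

The characteristic polynomial is χ_A(x) = (x - 4)^3*(x - 1), so the eigenvalues are known. The minimal polynomial is
  m_A(x) = Π_λ (x − λ)^{k_λ}
where k_λ is the size of the *largest* Jordan block for λ (equivalently, the smallest k with (A − λI)^k v = 0 for every generalised eigenvector v of λ).

  λ = 1: largest Jordan block has size 1, contributing (x − 1)
  λ = 4: largest Jordan block has size 1, contributing (x − 4)

So m_A(x) = (x - 4)*(x - 1) = x^2 - 5*x + 4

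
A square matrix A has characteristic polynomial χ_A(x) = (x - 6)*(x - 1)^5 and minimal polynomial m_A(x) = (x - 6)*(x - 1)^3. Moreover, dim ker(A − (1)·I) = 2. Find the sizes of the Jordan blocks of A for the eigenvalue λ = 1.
Block sizes for λ = 1: [3, 2]

Step 1 — from the characteristic polynomial, algebraic multiplicity of λ = 1 is 5. From dim ker(A − (1)·I) = 2, there are exactly 2 Jordan blocks for λ = 1.
Step 2 — from the minimal polynomial, the factor (x − 1)^3 tells us the largest block for λ = 1 has size 3.
Step 3 — with total size 5, 2 blocks, and largest block 3, the block sizes (in nonincreasing order) are [3, 2].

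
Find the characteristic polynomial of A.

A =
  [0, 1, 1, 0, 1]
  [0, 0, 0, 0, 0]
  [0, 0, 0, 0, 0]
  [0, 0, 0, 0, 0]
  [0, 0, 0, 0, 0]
x^5

Expanding det(x·I − A) (e.g. by cofactor expansion or by noting that A is similar to its Jordan form J, which has the same characteristic polynomial as A) gives
  χ_A(x) = x^5
which factors as x^5. The eigenvalues (with algebraic multiplicities) are λ = 0 with multiplicity 5.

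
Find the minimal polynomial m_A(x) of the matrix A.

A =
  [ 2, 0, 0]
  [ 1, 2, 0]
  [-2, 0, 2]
x^2 - 4*x + 4

The characteristic polynomial is χ_A(x) = (x - 2)^3, so the eigenvalues are known. The minimal polynomial is
  m_A(x) = Π_λ (x − λ)^{k_λ}
where k_λ is the size of the *largest* Jordan block for λ (equivalently, the smallest k with (A − λI)^k v = 0 for every generalised eigenvector v of λ).

  λ = 2: largest Jordan block has size 2, contributing (x − 2)^2

So m_A(x) = (x - 2)^2 = x^2 - 4*x + 4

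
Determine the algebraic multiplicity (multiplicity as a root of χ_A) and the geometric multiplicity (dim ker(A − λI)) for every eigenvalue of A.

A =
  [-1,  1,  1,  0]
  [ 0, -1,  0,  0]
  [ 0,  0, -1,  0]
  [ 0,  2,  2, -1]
λ = -1: alg = 4, geom = 3

Step 1 — factor the characteristic polynomial to read off the algebraic multiplicities:
  χ_A(x) = (x + 1)^4

Step 2 — compute geometric multiplicities via the rank-nullity identity g(λ) = n − rank(A − λI):
  rank(A − (-1)·I) = 1, so dim ker(A − (-1)·I) = n − 1 = 3

Summary:
  λ = -1: algebraic multiplicity = 4, geometric multiplicity = 3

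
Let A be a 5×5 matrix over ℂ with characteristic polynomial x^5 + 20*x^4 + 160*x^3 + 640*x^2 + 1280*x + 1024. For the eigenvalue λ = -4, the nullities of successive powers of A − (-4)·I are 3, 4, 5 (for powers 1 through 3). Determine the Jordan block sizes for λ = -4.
Block sizes for λ = -4: [3, 1, 1]

From the dimensions of kernels of powers, the number of Jordan blocks of size at least j is d_j − d_{j−1} where d_j = dim ker(N^j) (with d_0 = 0). Computing the differences gives [3, 1, 1].
The number of blocks of size exactly k is (#blocks of size ≥ k) − (#blocks of size ≥ k + 1), so the partition is: 2 block(s) of size 1, 1 block(s) of size 3.
In nonincreasing order the block sizes are [3, 1, 1].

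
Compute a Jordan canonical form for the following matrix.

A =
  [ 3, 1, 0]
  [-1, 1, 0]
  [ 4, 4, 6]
J_2(2) ⊕ J_1(6)

The characteristic polynomial is
  det(x·I − A) = x^3 - 10*x^2 + 28*x - 24 = (x - 6)*(x - 2)^2

Eigenvalues and multiplicities (the geometric multiplicity of λ is n − rank(A − λI), which equals the number of Jordan blocks for λ):
  λ = 2: algebraic multiplicity = 2, geometric multiplicity = 1
  λ = 6: algebraic multiplicity = 1, geometric multiplicity = 1

Determining the block sizes for each eigenvalue:
  λ = 2: one block (gm = 1), so the single block has size am = 2 → block sizes [2]
  λ = 6: one block (gm = 1), so the single block has size am = 1 → block sizes [1]

Assembling the blocks gives a Jordan form
J =
  [2, 1, 0]
  [0, 2, 0]
  [0, 0, 6]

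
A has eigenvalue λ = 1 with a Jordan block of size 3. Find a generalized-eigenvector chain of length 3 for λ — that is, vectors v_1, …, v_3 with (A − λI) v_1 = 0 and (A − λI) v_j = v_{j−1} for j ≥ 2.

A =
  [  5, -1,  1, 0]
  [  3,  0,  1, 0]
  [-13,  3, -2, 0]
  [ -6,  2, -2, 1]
A Jordan chain for λ = 1 of length 3:
v_1 = (0, -4, -4, 8)ᵀ
v_2 = (4, 3, -13, -6)ᵀ
v_3 = (1, 0, 0, 0)ᵀ

Let N = A − (1)·I. We want v_3 with N^3 v_3 = 0 but N^2 v_3 ≠ 0; then v_{j-1} := N · v_j for j = 3, …, 2.

Pick v_3 = (1, 0, 0, 0)ᵀ.
Then v_2 = N · v_3 = (4, 3, -13, -6)ᵀ.
Then v_1 = N · v_2 = (0, -4, -4, 8)ᵀ.

Sanity check: (A − (1)·I) v_1 = (0, 0, 0, 0)ᵀ = 0. ✓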